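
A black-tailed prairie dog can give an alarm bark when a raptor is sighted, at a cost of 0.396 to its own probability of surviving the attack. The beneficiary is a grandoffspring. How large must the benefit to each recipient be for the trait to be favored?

1.584

r to a grandoffspring = 0.25 (two parent–offspring links: r = (1/2)^2 = 1/4).
Hamilton's rule with n recipients of equal r: n·r·B > C, so B > C/(n·r) = 0.396/(1·0.25) = 1.584.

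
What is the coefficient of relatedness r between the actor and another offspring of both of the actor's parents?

Each parent–offspring link contributes a factor of 1/2, and independent paths through distinct common ancestors add.
Full sibs share both parents — two paths of length 2: r = 2·(1/2)^2 = 1/2.

0.5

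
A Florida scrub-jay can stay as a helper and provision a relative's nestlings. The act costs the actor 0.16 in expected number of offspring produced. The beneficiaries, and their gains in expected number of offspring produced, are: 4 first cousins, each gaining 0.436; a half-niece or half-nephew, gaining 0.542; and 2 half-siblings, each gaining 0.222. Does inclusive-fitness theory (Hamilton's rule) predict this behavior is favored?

Yes

Hamilton's rule: the trait is favored when the sum of r·B over every recipient exceeds the actor's cost C.
r to a first cousin = 1/8 (first cousins share one grandparent pair — two paths of length 4: r = 2·(1/2)^4 = 1/8).
r to a half-niece or half-nephew = 0.125 (half-aunt/uncle↔niece/nephew: one path of length 3: r = (1/2)^3 = 1/8).
r to a half-sibling = 0.25 (half-sibs share one parent — one path of length 2: r = (1/2)^2 = 1/4).
Summing one r·B term per recipient: 4·0.125·0.436 + 1·0.125·0.542 + 2·0.25·0.222 = 0.39675.
0.39675 > 0.16: the indirect benefit exceeds the cost.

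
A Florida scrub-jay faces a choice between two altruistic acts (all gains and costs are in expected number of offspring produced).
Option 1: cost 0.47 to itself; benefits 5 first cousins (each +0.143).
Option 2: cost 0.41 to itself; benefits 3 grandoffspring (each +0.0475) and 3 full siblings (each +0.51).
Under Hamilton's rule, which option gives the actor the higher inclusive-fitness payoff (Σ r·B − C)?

Option 1: r to a first cousin = 0.125.
Option 1: Σ r·B − C = (5·0.125·0.143) − 0.47 = -0.380625.
Option 2: r to a grandoffspring = 0.25.
Option 2: r to a full sibling = 0.5.
Option 2: Σ r·B − C = (3·0.25·0.0475 + 3·0.5·0.51) − 0.41 = 0.390625.
Option 2 has the higher net inclusive-fitness payoff.

Option 2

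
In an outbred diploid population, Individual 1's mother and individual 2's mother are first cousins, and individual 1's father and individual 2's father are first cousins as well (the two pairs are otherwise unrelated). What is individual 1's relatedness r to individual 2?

Relatedness sums over independent paths through distinct common ancestors.
Individual 1 and individual 2 are related in two ways: second cousins through their mothers (r = 1/32) and second cousins through their fathers (r = 1/32).
r = 1/32 + 1/32 = 1/16 = 0.0625.

0.0625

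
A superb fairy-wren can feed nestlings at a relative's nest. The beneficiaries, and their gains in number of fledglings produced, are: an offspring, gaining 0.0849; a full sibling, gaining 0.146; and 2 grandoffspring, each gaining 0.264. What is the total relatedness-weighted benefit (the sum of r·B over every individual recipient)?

0.24745

r to an offspring = 0.5 (one parent–offspring link: r = (1/2)^1 = 1/2).
r to a full sibling = 0.5 (full sibs share both parents — two paths of length 2: r = 2·(1/2)^2 = 1/2).
r to a grandoffspring = 1/4 (two parent–offspring links: r = (1/2)^2 = 1/4).
Summing one r·B term per recipient: 1·0.5·0.0849 + 1·0.5·0.146 + 2·0.25·0.264 = 0.24745.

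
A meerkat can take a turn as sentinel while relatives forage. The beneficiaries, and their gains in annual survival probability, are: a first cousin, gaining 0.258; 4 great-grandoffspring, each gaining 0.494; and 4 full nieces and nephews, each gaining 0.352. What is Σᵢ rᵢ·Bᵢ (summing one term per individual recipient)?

r to a first cousin = 1/8 (first cousins share one grandparent pair — two paths of length 4: r = 2·(1/2)^4 = 1/8).
r to a great-grandoffspring = 1/8 (three parent–offspring links: r = (1/2)^3 = 1/8).
r to a full niece or nephew = 0.25 (full aunt/uncle↔niece/nephew: two paths of length 3 through the shared grandparent pair: r = 2·(1/2)^3 = 1/4).
Summing one r·B term per recipient: 1·0.125·0.258 + 4·0.125·0.494 + 4·0.25·0.352 = 0.63125.

0.63125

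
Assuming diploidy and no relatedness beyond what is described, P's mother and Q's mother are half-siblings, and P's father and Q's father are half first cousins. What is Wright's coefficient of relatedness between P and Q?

0.078125

With two independent routes of shared ancestry, r is the sum of the two contributions.
P and Q are related in two ways: half first cousins through their mothers (r = 1/16) and half second cousins through their fathers (r = 1/64).
r = 1/16 + 1/64 = 5/64 = 0.078125.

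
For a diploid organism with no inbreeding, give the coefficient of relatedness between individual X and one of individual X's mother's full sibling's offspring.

Each parent–offspring link contributes a factor of 1/2, and independent paths through distinct common ancestors add.
First cousins share one grandparent pair — two paths of length 4: r = 2·(1/2)^4 = 1/8.

0.125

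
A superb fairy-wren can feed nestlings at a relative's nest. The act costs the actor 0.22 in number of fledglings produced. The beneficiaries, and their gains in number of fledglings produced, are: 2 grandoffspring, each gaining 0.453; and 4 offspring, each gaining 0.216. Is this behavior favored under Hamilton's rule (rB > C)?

Yes

Hamilton's rule: the trait is favored when the sum of r·B over every recipient exceeds the actor's cost C.
r to a grandoffspring = 0.25 (two parent–offspring links: r = (1/2)^2 = 1/4).
r to an offspring = 0.5 (one parent–offspring link: r = (1/2)^1 = 1/2).
Summing one r·B term per recipient: 2·0.25·0.453 + 4·0.5·0.216 = 0.6585.
0.6585 > 0.22: the indirect benefit exceeds the cost.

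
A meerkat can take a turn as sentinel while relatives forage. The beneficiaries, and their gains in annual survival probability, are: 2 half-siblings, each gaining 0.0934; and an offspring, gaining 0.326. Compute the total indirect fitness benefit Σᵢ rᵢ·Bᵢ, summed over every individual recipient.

0.2097

r to a half-sibling = 0.25 (half-sibs share one parent — one path of length 2: r = (1/2)^2 = 1/4).
r to an offspring = 0.5 (one parent–offspring link: r = (1/2)^1 = 1/2).
Summing one r·B term per recipient: 2·0.25·0.0934 + 1·0.5·0.326 = 0.2097.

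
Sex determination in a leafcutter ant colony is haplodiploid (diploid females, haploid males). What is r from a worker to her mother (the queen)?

0.5

One meiotic link between diploid queen and diploid daughter: r = 1/2.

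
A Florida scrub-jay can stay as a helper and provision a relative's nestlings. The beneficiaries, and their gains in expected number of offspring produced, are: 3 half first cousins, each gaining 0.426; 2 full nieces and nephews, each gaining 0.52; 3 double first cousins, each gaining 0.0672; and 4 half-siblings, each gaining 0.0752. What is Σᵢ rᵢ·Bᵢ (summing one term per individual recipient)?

r to a half first cousin = 0.0625 (half first cousins share one grandparent — one path of length 4: r = (1/2)^4 = 1/16).
r to a full niece or nephew = 0.25 (full aunt/uncle↔niece/nephew: two paths of length 3 through the shared grandparent pair: r = 2·(1/2)^3 = 1/4).
r to a double first cousin = 0.25 (double first cousins share both grandparent pairs — four paths of length 4: r = 4·(1/2)^4 = 1/4).
r to a half-sibling = 0.25 (half-sibs share one parent — one path of length 2: r = (1/2)^2 = 1/4).
Summing one r·B term per recipient: 3·0.0625·0.426 + 2·0.25·0.52 + 3·0.25·0.0672 + 4·0.25·0.0752 = 0.465475.

0.465475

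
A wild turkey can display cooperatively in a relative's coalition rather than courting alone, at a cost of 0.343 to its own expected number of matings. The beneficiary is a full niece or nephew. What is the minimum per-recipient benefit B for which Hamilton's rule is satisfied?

1.372

r to a full niece or nephew = 0.25 (full aunt/uncle↔niece/nephew: two paths of length 3 through the shared grandparent pair: r = 2·(1/2)^3 = 1/4).
Hamilton's rule with n recipients of equal r: n·r·B > C, so B > C/(n·r) = 0.343/(1·0.25) = 1.372.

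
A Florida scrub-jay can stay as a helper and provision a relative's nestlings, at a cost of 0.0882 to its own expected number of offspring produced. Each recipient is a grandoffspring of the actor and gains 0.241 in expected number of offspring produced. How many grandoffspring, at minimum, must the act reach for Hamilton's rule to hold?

r to a grandoffspring = 0.25 (two parent–offspring links: r = (1/2)^2 = 1/4).
Hamilton's rule: n·r·B > C  ⇒  n > C/(r·B) = 0.0882/(0.25·0.241) = 1.464.
The smallest integer exceeding 1.464 is 2.

2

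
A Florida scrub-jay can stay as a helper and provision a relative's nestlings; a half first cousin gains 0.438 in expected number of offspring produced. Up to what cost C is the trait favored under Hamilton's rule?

0.027375

r to a half first cousin = 0.0625 (half first cousins share one grandparent — one path of length 4: r = (1/2)^4 = 1/16).
Hamilton's rule: n·r·B > C, so the trait is favored while C < n·r·B = 1·0.0625·0.438 = 0.027375.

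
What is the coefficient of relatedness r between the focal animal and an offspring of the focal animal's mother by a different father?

Each parent–offspring link contributes a factor of 1/2, and independent paths through distinct common ancestors add.
Half-sibs share one parent — one path of length 2: r = (1/2)^2 = 1/4.

0.25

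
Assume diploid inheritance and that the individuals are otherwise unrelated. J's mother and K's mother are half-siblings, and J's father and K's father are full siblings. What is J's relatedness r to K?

0.1875

Relatedness sums over independent paths through distinct common ancestors.
J and K are related in two ways: half first cousins through their mothers (r = 1/16) and first cousins through their fathers (r = 1/8).
r = 1/16 + 1/8 = 0.1875.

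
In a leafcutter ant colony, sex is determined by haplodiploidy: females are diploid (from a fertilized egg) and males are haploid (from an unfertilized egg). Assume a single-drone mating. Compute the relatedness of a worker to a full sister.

Haplodiploid full sisters inherit their father's entire haploid genome identically (contributing 1/2) and on average half of their mother's contribution (1/2 · 1/2 = 1/4); r = 1/2 + 1/4 = 3/4.

0.75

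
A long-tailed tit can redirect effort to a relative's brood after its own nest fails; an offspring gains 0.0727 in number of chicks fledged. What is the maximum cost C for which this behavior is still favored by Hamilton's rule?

0.03635

r to an offspring = 1/2 (one parent–offspring link: r = (1/2)^1 = 1/2).
Hamilton's rule: n·r·B > C, so the trait is favored while C < n·r·B = 1·0.5·0.0727 = 0.03635.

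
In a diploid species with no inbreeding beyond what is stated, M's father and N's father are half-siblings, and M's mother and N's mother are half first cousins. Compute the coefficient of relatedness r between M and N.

Independent pedigree routes through distinct common ancestors add.
M and N are related in two ways: half first cousins through their fathers (r = 1/16) and half second cousins through their mothers (r = 1/64).
r = 1/16 + 1/64 = 0.078125.

0.078125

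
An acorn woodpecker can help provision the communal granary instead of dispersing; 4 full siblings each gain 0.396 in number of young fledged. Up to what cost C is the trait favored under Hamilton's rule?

r to a full sibling = 0.5 (full sibs share both parents — two paths of length 2: r = 2·(1/2)^2 = 1/2).
Hamilton's rule: n·r·B > C, so the trait is favored while C < n·r·B = 4·0.5·0.396 = 0.792.

0.792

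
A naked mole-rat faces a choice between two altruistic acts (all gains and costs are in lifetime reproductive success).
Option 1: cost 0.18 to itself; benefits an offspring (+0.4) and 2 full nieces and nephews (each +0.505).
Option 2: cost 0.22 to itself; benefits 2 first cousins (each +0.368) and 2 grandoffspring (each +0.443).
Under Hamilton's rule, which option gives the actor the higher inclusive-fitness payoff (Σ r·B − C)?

Option 1

Option 1: r to an offspring = 0.5.
Option 1: r to a full niece or nephew = 0.25.
Option 1: Σ r·B − C = (1·0.5·0.4 + 2·0.25·0.505) − 0.18 = 0.2725.
Option 2: r to a first cousin = 0.125.
Option 2: r to a grandoffspring = 0.25.
Option 2: Σ r·B − C = (2·0.125·0.368 + 2·0.25·0.443) − 0.22 = 0.0935.
Option 1 has the higher net inclusive-fitness payoff.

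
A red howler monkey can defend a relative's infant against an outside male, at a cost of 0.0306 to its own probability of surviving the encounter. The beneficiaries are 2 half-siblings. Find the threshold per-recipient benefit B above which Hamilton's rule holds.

r to a half-sibling = 1/4 (half-sibs share one parent — one path of length 2: r = (1/2)^2 = 1/4).
Hamilton's rule with n recipients of equal r: n·r·B > C, so B > C/(n·r) = 0.0306/(2·0.25) = 0.0612.

0.0612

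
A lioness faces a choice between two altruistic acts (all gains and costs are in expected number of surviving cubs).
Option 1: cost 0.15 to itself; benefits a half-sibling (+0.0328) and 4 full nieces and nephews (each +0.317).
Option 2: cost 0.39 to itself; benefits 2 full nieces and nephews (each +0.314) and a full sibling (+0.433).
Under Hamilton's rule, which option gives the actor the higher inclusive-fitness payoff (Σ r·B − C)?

Option 1

Option 1: r to a half-sibling = 0.25.
Option 1: r to a full niece or nephew = 0.25.
Option 1: Σ r·B − C = (1·0.25·0.0328 + 4·0.25·0.317) − 0.15 = 0.1752.
Option 2: r to a full niece or nephew = 0.25.
Option 2: r to a full sibling = 0.5.
Option 2: Σ r·B − C = (2·0.25·0.314 + 1·0.5·0.433) − 0.39 = -0.0165.
Option 1 has the higher net inclusive-fitness payoff.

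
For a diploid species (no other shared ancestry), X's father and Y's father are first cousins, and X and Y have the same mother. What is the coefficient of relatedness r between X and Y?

0.28125

Independent pedigree routes through distinct common ancestors add.
X and Y are related in two ways: second cousins through their fathers (r = 1/32) and half-sibs through their shared mother (r = 1/4).
r = 1/32 + 1/4 = 9/32 = 0.28125.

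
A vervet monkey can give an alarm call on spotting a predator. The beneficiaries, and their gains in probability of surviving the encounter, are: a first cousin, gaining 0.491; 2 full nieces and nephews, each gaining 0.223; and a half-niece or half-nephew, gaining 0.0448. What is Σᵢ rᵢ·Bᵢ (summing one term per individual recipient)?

0.178475

r to a first cousin = 0.125 (first cousins share one grandparent pair — two paths of length 4: r = 2·(1/2)^4 = 1/8).
r to a full niece or nephew = 1/4 (full aunt/uncle↔niece/nephew: two paths of length 3 through the shared grandparent pair: r = 2·(1/2)^3 = 1/4).
r to a half-niece or half-nephew = 1/8 (half-aunt/uncle↔niece/nephew: one path of length 3: r = (1/2)^3 = 1/8).
Summing one r·B term per recipient: 1·0.125·0.491 + 2·0.25·0.223 + 1·0.125·0.0448 = 0.178475.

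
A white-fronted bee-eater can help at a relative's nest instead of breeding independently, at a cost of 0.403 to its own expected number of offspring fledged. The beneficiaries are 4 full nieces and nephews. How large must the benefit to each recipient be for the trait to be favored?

0.403

r to a full niece or nephew = 0.25 (full aunt/uncle↔niece/nephew: two paths of length 3 through the shared grandparent pair: r = 2·(1/2)^3 = 1/4).
Hamilton's rule with n recipients of equal r: n·r·B > C, so B > C/(n·r) = 0.403/(4·0.25) = 0.403.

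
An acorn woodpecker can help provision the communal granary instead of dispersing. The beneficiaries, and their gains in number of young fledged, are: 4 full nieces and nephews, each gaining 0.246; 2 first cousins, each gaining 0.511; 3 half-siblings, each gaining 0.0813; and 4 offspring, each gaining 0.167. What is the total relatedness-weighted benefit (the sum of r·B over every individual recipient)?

0.768725

r to a full niece or nephew = 1/4 (full aunt/uncle↔niece/nephew: two paths of length 3 through the shared grandparent pair: r = 2·(1/2)^3 = 1/4).
r to a first cousin = 1/8 (first cousins share one grandparent pair — two paths of length 4: r = 2·(1/2)^4 = 1/8).
r to a half-sibling = 1/4 (half-sibs share one parent — one path of length 2: r = (1/2)^2 = 1/4).
r to an offspring = 1/2 (one parent–offspring link: r = (1/2)^1 = 1/2).
Summing one r·B term per recipient: 4·0.25·0.246 + 2·0.125·0.511 + 3·0.25·0.0813 + 4·0.5·0.167 = 0.768725.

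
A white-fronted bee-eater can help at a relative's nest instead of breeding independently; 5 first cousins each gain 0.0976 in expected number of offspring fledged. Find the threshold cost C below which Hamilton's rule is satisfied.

r to a first cousin = 1/8 (first cousins share one grandparent pair — two paths of length 4: r = 2·(1/2)^4 = 1/8).
Hamilton's rule: n·r·B > C, so the trait is favored while C < n·r·B = 5·0.125·0.0976 = 0.061.

0.061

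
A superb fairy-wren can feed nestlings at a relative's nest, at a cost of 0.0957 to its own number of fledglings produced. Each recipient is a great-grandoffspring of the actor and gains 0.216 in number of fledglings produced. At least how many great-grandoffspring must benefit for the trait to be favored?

r to a great-grandoffspring = 1/8 (three parent–offspring links: r = (1/2)^3 = 1/8).
Hamilton's rule: n·r·B > C  ⇒  n > C/(r·B) = 0.0957/(0.125·0.216) = 3.544.
The smallest integer exceeding 3.544 is 4.

4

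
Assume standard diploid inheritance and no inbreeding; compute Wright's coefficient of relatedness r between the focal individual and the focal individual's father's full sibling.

Each parent–offspring link contributes a factor of 1/2, and independent paths through distinct common ancestors add.
Full aunt/uncle↔niece/nephew: two paths of length 3 through the shared grandparent pair: r = 2·(1/2)^3 = 1/4.

0.25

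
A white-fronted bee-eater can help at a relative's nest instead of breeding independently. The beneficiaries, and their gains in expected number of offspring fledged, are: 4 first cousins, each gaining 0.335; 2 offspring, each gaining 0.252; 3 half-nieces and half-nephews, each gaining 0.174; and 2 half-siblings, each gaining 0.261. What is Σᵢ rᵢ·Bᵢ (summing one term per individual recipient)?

r to a first cousin = 0.125 (first cousins share one grandparent pair — two paths of length 4: r = 2·(1/2)^4 = 1/8).
r to an offspring = 1/2 (one parent–offspring link: r = (1/2)^1 = 1/2).
r to a half-niece or half-nephew = 0.125 (half-aunt/uncle↔niece/nephew: one path of length 3: r = (1/2)^3 = 1/8).
r to a half-sibling = 1/4 (half-sibs share one parent — one path of length 2: r = (1/2)^2 = 1/4).
Summing one r·B term per recipient: 4·0.125·0.335 + 2·0.5·0.252 + 3·0.125·0.174 + 2·0.25·0.261 = 0.61525.

0.61525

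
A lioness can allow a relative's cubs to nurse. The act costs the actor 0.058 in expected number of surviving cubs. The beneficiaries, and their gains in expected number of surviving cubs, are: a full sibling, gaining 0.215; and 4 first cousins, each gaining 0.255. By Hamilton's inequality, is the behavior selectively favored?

Hamilton's rule: the trait is favored when the sum of r·B over every recipient exceeds the actor's cost C.
r to a full sibling = 1/2 (full sibs share both parents — two paths of length 2: r = 2·(1/2)^2 = 1/2).
r to a first cousin = 0.125 (first cousins share one grandparent pair — two paths of length 4: r = 2·(1/2)^4 = 1/8).
Summing one r·B term per recipient: 1·0.5·0.215 + 4·0.125·0.255 = 0.235.
0.235 > 0.058: the indirect benefit exceeds the cost.

Yes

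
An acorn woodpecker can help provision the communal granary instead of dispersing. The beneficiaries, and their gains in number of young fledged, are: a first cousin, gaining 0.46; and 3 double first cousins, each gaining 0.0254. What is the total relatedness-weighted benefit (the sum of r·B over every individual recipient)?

0.07655

r to a first cousin = 1/8 (first cousins share one grandparent pair — two paths of length 4: r = 2·(1/2)^4 = 1/8).
r to a double first cousin = 0.25 (double first cousins share both grandparent pairs — four paths of length 4: r = 4·(1/2)^4 = 1/4).
Summing one r·B term per recipient: 1·0.125·0.46 + 3·0.25·0.0254 = 0.07655.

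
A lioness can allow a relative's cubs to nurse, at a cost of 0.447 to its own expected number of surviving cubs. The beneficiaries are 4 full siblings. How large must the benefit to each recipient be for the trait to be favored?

0.2235

r to a full sibling = 1/2 (full sibs share both parents — two paths of length 2: r = 2·(1/2)^2 = 1/2).
Hamilton's rule with n recipients of equal r: n·r·B > C, so B > C/(n·r) = 0.447/(4·0.5) = 0.2235.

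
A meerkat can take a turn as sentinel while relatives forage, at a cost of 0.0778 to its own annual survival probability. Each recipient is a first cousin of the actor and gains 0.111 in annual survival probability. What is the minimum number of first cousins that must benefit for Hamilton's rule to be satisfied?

6

r to a first cousin = 1/8 (first cousins share one grandparent pair — two paths of length 4: r = 2·(1/2)^4 = 1/8).
Hamilton's rule: n·r·B > C  ⇒  n > C/(r·B) = 0.0778/(0.125·0.111) = 5.607.
The smallest integer exceeding 5.607 is 6.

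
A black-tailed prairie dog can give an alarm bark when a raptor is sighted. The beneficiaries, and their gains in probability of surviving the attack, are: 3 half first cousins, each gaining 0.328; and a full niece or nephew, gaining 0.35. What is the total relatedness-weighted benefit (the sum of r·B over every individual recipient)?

r to a half first cousin = 0.0625 (half first cousins share one grandparent — one path of length 4: r = (1/2)^4 = 1/16).
r to a full niece or nephew = 1/4 (full aunt/uncle↔niece/nephew: two paths of length 3 through the shared grandparent pair: r = 2·(1/2)^3 = 1/4).
Summing one r·B term per recipient: 3·0.0625·0.328 + 1·0.25·0.35 = 0.149.

0.149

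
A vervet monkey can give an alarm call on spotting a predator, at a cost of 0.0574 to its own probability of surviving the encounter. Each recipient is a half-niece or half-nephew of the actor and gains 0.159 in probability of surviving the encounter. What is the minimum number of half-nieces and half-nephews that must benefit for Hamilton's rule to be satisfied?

3

r to a half-niece or half-nephew = 0.125 (half-aunt/uncle↔niece/nephew: one path of length 3: r = (1/2)^3 = 1/8).
Hamilton's rule: n·r·B > C  ⇒  n > C/(r·B) = 0.0574/(0.125·0.159) = 2.888.
The smallest integer exceeding 2.888 is 3.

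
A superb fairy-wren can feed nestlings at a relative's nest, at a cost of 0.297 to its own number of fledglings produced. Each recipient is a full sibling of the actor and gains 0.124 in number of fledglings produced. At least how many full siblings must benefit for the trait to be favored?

r to a full sibling = 0.5 (full sibs share both parents — two paths of length 2: r = 2·(1/2)^2 = 1/2).
Hamilton's rule: n·r·B > C  ⇒  n > C/(r·B) = 0.297/(0.5·0.124) = 4.79.
The smallest integer exceeding 4.79 is 5.

5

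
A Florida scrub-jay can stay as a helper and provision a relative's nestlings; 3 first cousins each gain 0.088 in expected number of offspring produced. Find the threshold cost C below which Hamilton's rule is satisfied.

r to a first cousin = 0.125 (first cousins share one grandparent pair — two paths of length 4: r = 2·(1/2)^4 = 1/8).
Hamilton's rule: n·r·B > C, so the trait is favored while C < n·r·B = 3·0.125·0.088 = 0.033.

0.033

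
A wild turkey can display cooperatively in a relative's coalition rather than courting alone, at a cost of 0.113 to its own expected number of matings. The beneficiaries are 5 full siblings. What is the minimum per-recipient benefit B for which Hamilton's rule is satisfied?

r to a full sibling = 1/2 (full sibs share both parents — two paths of length 2: r = 2·(1/2)^2 = 1/2).
Hamilton's rule with n recipients of equal r: n·r·B > C, so B > C/(n·r) = 0.113/(5·0.5) = 0.0452.

0.0452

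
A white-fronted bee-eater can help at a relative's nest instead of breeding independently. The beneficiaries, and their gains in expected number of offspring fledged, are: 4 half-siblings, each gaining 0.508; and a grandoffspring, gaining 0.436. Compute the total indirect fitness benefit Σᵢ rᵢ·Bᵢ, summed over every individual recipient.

0.617

r to a half-sibling = 0.25 (half-sibs share one parent — one path of length 2: r = (1/2)^2 = 1/4).
r to a grandoffspring = 0.25 (two parent–offspring links: r = (1/2)^2 = 1/4).
Summing one r·B term per recipient: 4·0.25·0.508 + 1·0.25·0.436 = 0.617.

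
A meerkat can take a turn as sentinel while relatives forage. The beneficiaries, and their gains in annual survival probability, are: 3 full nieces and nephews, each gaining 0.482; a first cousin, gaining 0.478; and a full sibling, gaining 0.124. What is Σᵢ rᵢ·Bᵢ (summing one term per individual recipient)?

r to a full niece or nephew = 0.25 (full aunt/uncle↔niece/nephew: two paths of length 3 through the shared grandparent pair: r = 2·(1/2)^3 = 1/4).
r to a first cousin = 0.125 (first cousins share one grandparent pair — two paths of length 4: r = 2·(1/2)^4 = 1/8).
r to a full sibling = 1/2 (full sibs share both parents — two paths of length 2: r = 2·(1/2)^2 = 1/2).
Summing one r·B term per recipient: 3·0.25·0.482 + 1·0.125·0.478 + 1·0.5·0.124 = 0.48325.

0.48325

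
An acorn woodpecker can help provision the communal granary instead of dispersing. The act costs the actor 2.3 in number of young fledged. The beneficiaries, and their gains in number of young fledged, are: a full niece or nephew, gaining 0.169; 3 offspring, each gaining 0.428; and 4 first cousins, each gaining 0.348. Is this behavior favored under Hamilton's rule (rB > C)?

Hamilton's rule: the trait is favored when the sum of r·B over every recipient exceeds the actor's cost C.
r to a full niece or nephew = 1/4 (full aunt/uncle↔niece/nephew: two paths of length 3 through the shared grandparent pair: r = 2·(1/2)^3 = 1/4).
r to an offspring = 1/2 (one parent–offspring link: r = (1/2)^1 = 1/2).
r to a first cousin = 1/8 (first cousins share one grandparent pair — two paths of length 4: r = 2·(1/2)^4 = 1/8).
Summing one r·B term per recipient: 1·0.25·0.169 + 3·0.5·0.428 + 4·0.125·0.348 = 0.85825.
0.85825 < 2.3: the indirect benefit is less than the cost.

No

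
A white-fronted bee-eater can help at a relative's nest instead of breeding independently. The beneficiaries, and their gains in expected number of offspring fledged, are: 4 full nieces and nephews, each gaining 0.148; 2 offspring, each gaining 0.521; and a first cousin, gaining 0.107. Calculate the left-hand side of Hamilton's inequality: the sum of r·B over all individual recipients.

r to a full niece or nephew = 0.25 (full aunt/uncle↔niece/nephew: two paths of length 3 through the shared grandparent pair: r = 2·(1/2)^3 = 1/4).
r to an offspring = 0.5 (one parent–offspring link: r = (1/2)^1 = 1/2).
r to a first cousin = 0.125 (first cousins share one grandparent pair — two paths of length 4: r = 2·(1/2)^4 = 1/8).
Summing one r·B term per recipient: 4·0.25·0.148 + 2·0.5·0.521 + 1·0.125·0.107 = 0.682375.

0.682375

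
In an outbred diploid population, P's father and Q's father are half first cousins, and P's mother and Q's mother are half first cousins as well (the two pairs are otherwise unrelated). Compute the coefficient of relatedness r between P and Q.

Independent pedigree routes through distinct common ancestors add.
P and Q are related in two ways: half second cousins through their fathers (r = 1/64) and half second cousins through their mothers (r = 1/64).
r = 1/64 + 1/64 = 0.03125.

0.03125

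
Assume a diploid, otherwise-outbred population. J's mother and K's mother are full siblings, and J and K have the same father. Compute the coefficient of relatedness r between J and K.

0.375

Independent pedigree routes through distinct common ancestors add.
J and K are related in two ways: first cousins through their mothers (r = 1/8) and half-sibs through their shared father (r = 1/4).
r = 1/8 + 1/4 = 0.375.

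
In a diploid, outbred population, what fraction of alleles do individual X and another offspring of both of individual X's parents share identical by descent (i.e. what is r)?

0.5

Each parent–offspring link contributes a factor of 1/2, and independent paths through distinct common ancestors add.
Full sibs share both parents — two paths of length 2: r = 2·(1/2)^2 = 1/2.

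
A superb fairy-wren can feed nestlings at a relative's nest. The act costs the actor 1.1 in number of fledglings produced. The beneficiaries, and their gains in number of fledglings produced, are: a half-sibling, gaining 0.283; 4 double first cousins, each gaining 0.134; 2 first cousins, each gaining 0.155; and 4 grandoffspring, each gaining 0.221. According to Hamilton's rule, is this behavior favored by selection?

Hamilton's rule: the trait is favored when the sum of r·B over every recipient exceeds the actor's cost C.
r to a half-sibling = 0.25 (half-sibs share one parent — one path of length 2: r = (1/2)^2 = 1/4).
r to a double first cousin = 1/4 (double first cousins share both grandparent pairs — four paths of length 4: r = 4·(1/2)^4 = 1/4).
r to a first cousin = 0.125 (first cousins share one grandparent pair — two paths of length 4: r = 2·(1/2)^4 = 1/8).
r to a grandoffspring = 0.25 (two parent–offspring links: r = (1/2)^2 = 1/4).
Summing one r·B term per recipient: 1·0.25·0.283 + 4·0.25·0.134 + 2·0.125·0.155 + 4·0.25·0.221 = 0.4645.
0.4645 < 1.1: the indirect benefit is less than the cost.

No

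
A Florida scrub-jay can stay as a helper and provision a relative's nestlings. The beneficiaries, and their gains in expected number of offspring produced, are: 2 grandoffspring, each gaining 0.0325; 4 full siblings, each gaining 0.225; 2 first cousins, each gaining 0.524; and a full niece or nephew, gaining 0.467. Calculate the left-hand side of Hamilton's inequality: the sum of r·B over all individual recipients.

0.714

r to a grandoffspring = 1/4 (two parent–offspring links: r = (1/2)^2 = 1/4).
r to a full sibling = 0.5 (full sibs share both parents — two paths of length 2: r = 2·(1/2)^2 = 1/2).
r to a first cousin = 1/8 (first cousins share one grandparent pair — two paths of length 4: r = 2·(1/2)^4 = 1/8).
r to a full niece or nephew = 1/4 (full aunt/uncle↔niece/nephew: two paths of length 3 through the shared grandparent pair: r = 2·(1/2)^3 = 1/4).
Summing one r·B term per recipient: 2·0.25·0.0325 + 4·0.5·0.225 + 2·0.125·0.524 + 1·0.25·0.467 = 0.714.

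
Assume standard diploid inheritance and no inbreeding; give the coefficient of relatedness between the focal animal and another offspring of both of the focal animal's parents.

0.5

Each parent–offspring link contributes a factor of 1/2, and independent paths through distinct common ancestors add.
Full sibs share both parents — two paths of length 2: r = 2·(1/2)^2 = 1/2.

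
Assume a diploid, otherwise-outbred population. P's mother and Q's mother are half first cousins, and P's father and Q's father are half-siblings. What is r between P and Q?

Independent pedigree routes through distinct common ancestors add.
P and Q are related in two ways: half second cousins through their mothers (r = 1/64) and half first cousins through their fathers (r = 1/16).
r = 1/64 + 1/16 = 0.078125.

0.078125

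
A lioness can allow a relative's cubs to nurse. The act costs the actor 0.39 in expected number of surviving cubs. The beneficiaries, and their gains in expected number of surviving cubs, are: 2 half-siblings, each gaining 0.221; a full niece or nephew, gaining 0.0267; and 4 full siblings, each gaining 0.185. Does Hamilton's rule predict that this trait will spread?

Hamilton's rule: the trait is favored when the sum of r·B over every recipient exceeds the actor's cost C.
r to a half-sibling = 0.25 (half-sibs share one parent — one path of length 2: r = (1/2)^2 = 1/4).
r to a full niece or nephew = 0.25 (full aunt/uncle↔niece/nephew: two paths of length 3 through the shared grandparent pair: r = 2·(1/2)^3 = 1/4).
r to a full sibling = 0.5 (full sibs share both parents — two paths of length 2: r = 2·(1/2)^2 = 1/2).
Summing one r·B term per recipient: 2·0.25·0.221 + 1·0.25·0.0267 + 4·0.5·0.185 = 0.487175.
0.487175 > 0.39: the indirect benefit exceeds the cost.

Yes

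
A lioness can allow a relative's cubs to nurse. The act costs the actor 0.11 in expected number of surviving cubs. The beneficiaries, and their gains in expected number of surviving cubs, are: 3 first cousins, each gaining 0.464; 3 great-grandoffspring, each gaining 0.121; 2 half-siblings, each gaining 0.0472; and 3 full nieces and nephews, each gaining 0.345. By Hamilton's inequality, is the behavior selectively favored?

Yes

Hamilton's rule: the trait is favored when the sum of r·B over every recipient exceeds the actor's cost C.
r to a first cousin = 1/8 (first cousins share one grandparent pair — two paths of length 4: r = 2·(1/2)^4 = 1/8).
r to a great-grandoffspring = 0.125 (three parent–offspring links: r = (1/2)^3 = 1/8).
r to a half-sibling = 0.25 (half-sibs share one parent — one path of length 2: r = (1/2)^2 = 1/4).
r to a full niece or nephew = 1/4 (full aunt/uncle↔niece/nephew: two paths of length 3 through the shared grandparent pair: r = 2·(1/2)^3 = 1/4).
Summing one r·B term per recipient: 3·0.125·0.464 + 3·0.125·0.121 + 2·0.25·0.0472 + 3·0.25·0.345 = 0.501725.
0.501725 > 0.11: the indirect benefit exceeds the cost.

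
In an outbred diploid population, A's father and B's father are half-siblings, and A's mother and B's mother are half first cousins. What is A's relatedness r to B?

0.078125

Relatedness sums over independent paths through distinct common ancestors.
A and B are related in two ways: half first cousins through their fathers (r = 1/16) and half second cousins through their mothers (r = 1/64).
r = 1/16 + 1/64 = 5/64 = 0.078125.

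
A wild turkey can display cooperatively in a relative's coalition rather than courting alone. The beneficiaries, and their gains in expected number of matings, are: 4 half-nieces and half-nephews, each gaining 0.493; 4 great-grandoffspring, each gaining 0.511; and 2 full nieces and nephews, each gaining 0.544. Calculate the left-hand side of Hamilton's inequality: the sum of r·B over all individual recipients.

r to a half-niece or half-nephew = 0.125 (half-aunt/uncle↔niece/nephew: one path of length 3: r = (1/2)^3 = 1/8).
r to a great-grandoffspring = 0.125 (three parent–offspring links: r = (1/2)^3 = 1/8).
r to a full niece or nephew = 0.25 (full aunt/uncle↔niece/nephew: two paths of length 3 through the shared grandparent pair: r = 2·(1/2)^3 = 1/4).
Summing one r·B term per recipient: 4·0.125·0.493 + 4·0.125·0.511 + 2·0.25·0.544 = 0.774.

0.774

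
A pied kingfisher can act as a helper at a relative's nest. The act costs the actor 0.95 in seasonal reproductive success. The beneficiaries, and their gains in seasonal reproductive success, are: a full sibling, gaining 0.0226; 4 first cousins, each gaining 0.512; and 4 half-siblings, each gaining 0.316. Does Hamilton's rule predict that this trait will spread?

No

Hamilton's rule: the trait is favored when the sum of r·B over every recipient exceeds the actor's cost C.
r to a full sibling = 0.5 (full sibs share both parents — two paths of length 2: r = 2·(1/2)^2 = 1/2).
r to a first cousin = 1/8 (first cousins share one grandparent pair — two paths of length 4: r = 2·(1/2)^4 = 1/8).
r to a half-sibling = 0.25 (half-sibs share one parent — one path of length 2: r = (1/2)^2 = 1/4).
Summing one r·B term per recipient: 1·0.5·0.0226 + 4·0.125·0.512 + 4·0.25·0.316 = 0.5833.
0.5833 < 0.95: the indirect benefit is less than the cost.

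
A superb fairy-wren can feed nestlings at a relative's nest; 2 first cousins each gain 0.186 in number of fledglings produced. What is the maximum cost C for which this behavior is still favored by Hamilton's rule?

r to a first cousin = 1/8 (first cousins share one grandparent pair — two paths of length 4: r = 2·(1/2)^4 = 1/8).
Hamilton's rule: n·r·B > C, so the trait is favored while C < n·r·B = 2·0.125·0.186 = 0.0465.

0.0465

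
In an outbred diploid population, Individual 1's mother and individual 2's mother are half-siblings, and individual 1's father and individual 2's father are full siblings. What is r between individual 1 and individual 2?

With two independent routes of shared ancestry, r is the sum of the two contributions.
Individual 1 and individual 2 are related in two ways: half first cousins through their mothers (r = 1/16) and first cousins through their fathers (r = 1/8).
r = 1/16 + 1/8 = 0.1875.

0.1875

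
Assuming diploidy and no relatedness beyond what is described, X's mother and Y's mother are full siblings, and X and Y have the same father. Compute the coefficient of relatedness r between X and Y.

0.375

With two independent routes of shared ancestry, r is the sum of the two contributions.
X and Y are related in two ways: first cousins through their mothers (r = 1/8) and half-sibs through their shared father (r = 1/4).
r = 1/8 + 1/4 = 0.375.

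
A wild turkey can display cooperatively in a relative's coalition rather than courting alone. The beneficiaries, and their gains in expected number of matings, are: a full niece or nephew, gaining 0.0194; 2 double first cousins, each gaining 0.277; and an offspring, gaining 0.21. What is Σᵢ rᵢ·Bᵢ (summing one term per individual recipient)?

0.24835

r to a full niece or nephew = 1/4 (full aunt/uncle↔niece/nephew: two paths of length 3 through the shared grandparent pair: r = 2·(1/2)^3 = 1/4).
r to a double first cousin = 0.25 (double first cousins share both grandparent pairs — four paths of length 4: r = 4·(1/2)^4 = 1/4).
r to an offspring = 0.5 (one parent–offspring link: r = (1/2)^1 = 1/2).
Summing one r·B term per recipient: 1·0.25·0.0194 + 2·0.25·0.277 + 1·0.5·0.21 = 0.24835.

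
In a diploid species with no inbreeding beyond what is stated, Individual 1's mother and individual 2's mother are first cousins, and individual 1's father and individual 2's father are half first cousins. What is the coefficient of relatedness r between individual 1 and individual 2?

0.046875

Independent pedigree routes through distinct common ancestors add.
Individual 1 and individual 2 are related in two ways: second cousins through their mothers (r = 1/32) and half second cousins through their fathers (r = 1/64).
r = 1/32 + 1/64 = 0.046875.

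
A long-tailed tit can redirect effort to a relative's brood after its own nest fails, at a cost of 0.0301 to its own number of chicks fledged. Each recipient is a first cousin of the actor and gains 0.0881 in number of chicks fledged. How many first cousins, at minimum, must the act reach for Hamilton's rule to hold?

3

r to a first cousin = 0.125 (first cousins share one grandparent pair — two paths of length 4: r = 2·(1/2)^4 = 1/8).
Hamilton's rule: n·r·B > C  ⇒  n > C/(r·B) = 0.0301/(0.125·0.0881) = 2.733.
The smallest integer exceeding 2.733 is 3.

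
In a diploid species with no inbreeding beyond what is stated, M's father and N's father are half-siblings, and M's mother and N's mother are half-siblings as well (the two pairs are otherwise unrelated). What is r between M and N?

Relatedness sums over independent paths through distinct common ancestors.
M and N are related in two ways: half first cousins through their fathers (r = 1/16) and half first cousins through their mothers (r = 1/16).
r = 1/16 + 1/16 = 0.125.

0.125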